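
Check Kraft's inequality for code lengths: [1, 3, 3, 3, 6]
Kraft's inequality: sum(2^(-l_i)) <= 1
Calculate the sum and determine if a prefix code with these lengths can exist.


Sum = 2^(-1) + 2^(-3) + 2^(-3) + 2^(-3) + 2^(-6)
    = 0.5 + 0.125 + 0.125 + 0.125 + 0.015625
    = 57/64 = 0.890625
Since 0.890625 <= 1, Kraft's inequality IS satisfied.
A prefix code with these lengths CAN exist.

Kraft sum = 0.890625. Satisfied.


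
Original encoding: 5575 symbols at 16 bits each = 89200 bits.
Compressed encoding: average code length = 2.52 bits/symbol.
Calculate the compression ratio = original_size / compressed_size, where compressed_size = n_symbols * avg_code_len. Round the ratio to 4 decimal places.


original_size = n_symbols * orig_bits = 5575 * 16 = 89200 bits
compressed_size = n_symbols * avg_code_len = 5575 * 2.52 = 14049.0 bits
ratio = original_size / compressed_size = 89200 / 14049.0 = 6.3492

Compression ratio = 6.3492


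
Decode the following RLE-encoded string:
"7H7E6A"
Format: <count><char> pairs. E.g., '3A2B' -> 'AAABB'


Expanding each <count><char> pair:
  7H -> 'HHHHHHH'
  7E -> 'EEEEEEE'
  6A -> 'AAAAAA'

Decoded = HHHHHHHEEEEEEEAAAAAA


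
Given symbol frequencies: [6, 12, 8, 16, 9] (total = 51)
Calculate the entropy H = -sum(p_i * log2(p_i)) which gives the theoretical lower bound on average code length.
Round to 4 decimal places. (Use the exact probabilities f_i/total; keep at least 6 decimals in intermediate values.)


Per-symbol terms -p_i * log2(p_i) with p_i = f_i/51:
  p = 6/51 = 0.117647: log2(p) = -3.087463, -p*log2(p) = 0.363231
  p = 12/51 = 0.235294: log2(p) = -2.087463, -p*log2(p) = 0.491168
  p = 8/51 = 0.156863: log2(p) = -2.672425, -p*log2(p) = 0.419204
  p = 16/51 = 0.313725: log2(p) = -1.672425, -p*log2(p) = 0.524682
  p = 9/51 = 0.176471: log2(p) = -2.502500, -p*log2(p) = 0.441618
H = 0.363231 + 0.491168 + 0.419204 + 0.524682 + 0.441618 = 2.239903

H = 2.2399 bits/symbol


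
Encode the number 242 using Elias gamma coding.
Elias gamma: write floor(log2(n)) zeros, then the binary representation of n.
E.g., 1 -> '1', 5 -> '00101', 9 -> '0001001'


num_bits = floor(log2(242)) + 1 = 8
leading_zeros = num_bits - 1 = 7
binary(242) = 11110010

Elias gamma(242) = '0000000' + '11110010' = 000000011110010 (15 bits)


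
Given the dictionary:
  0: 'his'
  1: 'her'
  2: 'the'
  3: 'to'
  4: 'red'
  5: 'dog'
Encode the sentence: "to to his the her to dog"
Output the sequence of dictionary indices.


Look up each word in the dictionary:
  'to' -> 3
  'to' -> 3
  'his' -> 0
  'the' -> 2
  'her' -> 1
  'to' -> 3
  'dog' -> 5

Encoded: [3, 3, 0, 2, 1, 3, 5]


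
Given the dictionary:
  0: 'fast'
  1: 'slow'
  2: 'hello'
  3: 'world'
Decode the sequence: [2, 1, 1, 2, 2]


Look up each index in the dictionary:
  2 -> 'hello'
  1 -> 'slow'
  1 -> 'slow'
  2 -> 'hello'
  2 -> 'hello'

Decoded: "hello slow slow hello hello"


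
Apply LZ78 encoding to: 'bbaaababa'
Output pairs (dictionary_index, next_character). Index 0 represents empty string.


LZ78 encoding steps:
Dictionary: {0: ''}
Step 1: w='' (idx 0), next='b' -> output (0, 'b'), add 'b' as idx 1
Step 2: w='b' (idx 1), next='a' -> output (1, 'a'), add 'ba' as idx 2
Step 3: w='' (idx 0), next='a' -> output (0, 'a'), add 'a' as idx 3
Step 4: w='a' (idx 3), next='b' -> output (3, 'b'), add 'ab' as idx 4
Step 5: w='ab' (idx 4), next='a' -> output (4, 'a'), add 'aba' as idx 5


Encoded: [(0, 'b'), (1, 'a'), (0, 'a'), (3, 'b'), (4, 'a')]


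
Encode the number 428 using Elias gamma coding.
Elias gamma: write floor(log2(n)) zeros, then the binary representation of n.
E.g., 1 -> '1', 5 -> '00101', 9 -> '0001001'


num_bits = floor(log2(428)) + 1 = 9
leading_zeros = num_bits - 1 = 8
binary(428) = 110101100

Elias gamma(428) = '00000000' + '110101100' = 00000000110101100 (17 bits)


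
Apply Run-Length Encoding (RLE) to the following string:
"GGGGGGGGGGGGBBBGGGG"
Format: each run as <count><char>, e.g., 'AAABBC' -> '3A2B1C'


Scanning runs left to right:
  i=0: run of 'G' x 12 -> '12G'
  i=12: run of 'B' x 3 -> '3B'
  i=15: run of 'G' x 4 -> '4G'

RLE = 12G3B4G


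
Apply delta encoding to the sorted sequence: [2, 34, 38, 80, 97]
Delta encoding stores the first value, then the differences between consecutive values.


First value: 2
Deltas:
  34 - 2 = 32
  38 - 34 = 4
  80 - 38 = 42
  97 - 80 = 17


Delta encoded: [2, 32, 4, 42, 17]


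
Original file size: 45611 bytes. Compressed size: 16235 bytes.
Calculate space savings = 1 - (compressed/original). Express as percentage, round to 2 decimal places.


ratio = compressed/original = 16235/45611 = 0.355945
savings = 1 - ratio = 1 - 0.355945 = 0.644055
as a percentage: 0.644055 * 100 = 64.41%

Space savings = 1 - 16235/45611 = 64.41%


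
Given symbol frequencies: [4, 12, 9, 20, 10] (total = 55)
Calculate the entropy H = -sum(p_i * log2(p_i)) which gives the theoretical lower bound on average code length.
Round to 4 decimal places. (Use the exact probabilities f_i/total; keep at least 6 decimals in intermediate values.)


Per-symbol terms -p_i * log2(p_i) with p_i = f_i/55:
  p = 4/55 = 0.072727: log2(p) = -3.781360, -p*log2(p) = 0.275008
  p = 12/55 = 0.218182: log2(p) = -2.196397, -p*log2(p) = 0.479214
  p = 9/55 = 0.163636: log2(p) = -2.611435, -p*log2(p) = 0.427326
  p = 20/55 = 0.363636: log2(p) = -1.459432, -p*log2(p) = 0.530702
  p = 10/55 = 0.181818: log2(p) = -2.459432, -p*log2(p) = 0.447169
H = 0.275008 + 0.479214 + 0.427326 + 0.530702 + 0.447169 = 2.159419

H = 2.1594 bits/symbol


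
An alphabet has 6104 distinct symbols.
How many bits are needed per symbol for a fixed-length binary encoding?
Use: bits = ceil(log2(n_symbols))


log2(6104) = 12.5755
Bracket: 2^12 = 4096 < 6104 <= 2^13 = 8192
So ceil(log2(6104)) = 13

bits = ceil(log2(6104)) = ceil(12.5755) = 13 bits


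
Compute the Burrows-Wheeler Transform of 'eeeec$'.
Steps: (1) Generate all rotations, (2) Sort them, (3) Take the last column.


Rotations (sorted):
  0: $eeeec -> last char: c
  1: c$eeee -> last char: e
  2: ec$eee -> last char: e
  3: eec$ee -> last char: e
  4: eeec$e -> last char: e
  5: eeeec$ -> last char: $


BWT = ceeee$


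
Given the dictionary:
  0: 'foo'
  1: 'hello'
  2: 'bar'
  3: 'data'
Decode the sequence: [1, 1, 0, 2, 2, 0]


Look up each index in the dictionary:
  1 -> 'hello'
  1 -> 'hello'
  0 -> 'foo'
  2 -> 'bar'
  2 -> 'bar'
  0 -> 'foo'

Decoded: "hello hello foo bar bar foo"


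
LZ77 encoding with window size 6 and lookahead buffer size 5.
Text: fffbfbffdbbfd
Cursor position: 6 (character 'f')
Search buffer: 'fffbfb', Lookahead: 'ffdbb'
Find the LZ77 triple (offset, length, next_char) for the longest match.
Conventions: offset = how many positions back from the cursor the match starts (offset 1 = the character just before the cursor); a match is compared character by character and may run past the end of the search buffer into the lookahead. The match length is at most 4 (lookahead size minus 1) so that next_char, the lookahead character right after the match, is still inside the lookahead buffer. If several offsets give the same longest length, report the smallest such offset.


Try each offset into the search buffer:
  offset=1 (pos 5, char 'b'): match length 0
  offset=2 (pos 4, char 'f'): match length 1
  offset=3 (pos 3, char 'b'): match length 0
  offset=4 (pos 2, char 'f'): match length 1
  offset=5 (pos 1, char 'f'): match length 2
  offset=6 (pos 0, char 'f'): match length 2
Longest match has length 2, found at offsets 5, 6; take the smallest, offset 5.
next_char = character at position 6 + 2 = 8 -> 'd'

Best match: offset=5, length=2 (matching 'ff' starting at position 1)
LZ77 triple: (5, 2, 'd')


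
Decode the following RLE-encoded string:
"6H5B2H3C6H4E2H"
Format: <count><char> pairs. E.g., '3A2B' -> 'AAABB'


Expanding each <count><char> pair:
  6H -> 'HHHHHH'
  5B -> 'BBBBB'
  2H -> 'HH'
  3C -> 'CCC'
  6H -> 'HHHHHH'
  4E -> 'EEEE'
  2H -> 'HH'

Decoded = HHHHHHBBBBBHHCCCHHHHHHEEEEHH


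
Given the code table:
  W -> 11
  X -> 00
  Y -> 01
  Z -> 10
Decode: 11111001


Decoding:
11 -> W
11 -> W
10 -> Z
01 -> Y


Result: WWZY


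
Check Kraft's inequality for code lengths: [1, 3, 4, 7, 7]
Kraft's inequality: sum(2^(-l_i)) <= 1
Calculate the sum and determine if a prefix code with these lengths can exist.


Sum = 2^(-1) + 2^(-3) + 2^(-4) + 2^(-7) + 2^(-7)
    = 0.5 + 0.125 + 0.0625 + 0.0078125 + 0.0078125
    = 90/128 = 0.703125
Since 0.703125 <= 1, Kraft's inequality IS satisfied.
A prefix code with these lengths CAN exist.

Kraft sum = 0.703125. Satisfied.


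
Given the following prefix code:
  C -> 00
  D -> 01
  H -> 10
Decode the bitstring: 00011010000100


Decoding step by step:
Bits 00 -> C
Bits 01 -> D
Bits 10 -> H
Bits 10 -> H
Bits 00 -> C
Bits 01 -> D
Bits 00 -> C


Decoded message: CDHHCDC


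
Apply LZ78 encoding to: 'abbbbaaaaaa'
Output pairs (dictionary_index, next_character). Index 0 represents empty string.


LZ78 encoding steps:
Dictionary: {0: ''}
Step 1: w='' (idx 0), next='a' -> output (0, 'a'), add 'a' as idx 1
Step 2: w='' (idx 0), next='b' -> output (0, 'b'), add 'b' as idx 2
Step 3: w='b' (idx 2), next='b' -> output (2, 'b'), add 'bb' as idx 3
Step 4: w='b' (idx 2), next='a' -> output (2, 'a'), add 'ba' as idx 4
Step 5: w='a' (idx 1), next='a' -> output (1, 'a'), add 'aa' as idx 5
Step 6: w='aa' (idx 5), next='a' -> output (5, 'a'), add 'aaa' as idx 6


Encoded: [(0, 'a'), (0, 'b'), (2, 'b'), (2, 'a'), (1, 'a'), (5, 'a')]


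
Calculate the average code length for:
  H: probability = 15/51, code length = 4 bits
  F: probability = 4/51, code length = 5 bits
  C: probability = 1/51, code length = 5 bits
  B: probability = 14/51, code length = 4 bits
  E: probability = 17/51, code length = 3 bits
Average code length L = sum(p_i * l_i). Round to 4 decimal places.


Weighted contributions p_i * l_i:
  H: (15/51) * 4 = 60/51
  F: (4/51) * 5 = 20/51
  C: (1/51) * 5 = 5/51
  B: (14/51) * 4 = 56/51
  E: (17/51) * 3 = 51/51
Sum = (60 + 20 + 5 + 56 + 51)/51 = 192/51

L = 192/51 = 3.7647 bits/symbol


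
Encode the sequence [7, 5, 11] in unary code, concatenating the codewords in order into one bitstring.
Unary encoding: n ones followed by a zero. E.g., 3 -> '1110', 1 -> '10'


Encode each number as n ones followed by a terminating 0:
  7 -> 11111110 (8 bits)
  5 -> 111110 (6 bits)
  11 -> 111111111110 (12 bits)
Total length = 8 + 6 + 12 = 26 bits.

Unary([7, 5, 11]) = 11111110111110111111111110 (26 bits)


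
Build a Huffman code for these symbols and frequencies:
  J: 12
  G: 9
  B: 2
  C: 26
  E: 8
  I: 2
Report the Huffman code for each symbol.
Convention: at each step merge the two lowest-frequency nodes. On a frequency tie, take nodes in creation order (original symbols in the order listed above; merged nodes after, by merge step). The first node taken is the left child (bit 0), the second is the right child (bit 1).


Huffman tree construction:
Step 1: Merge B(2) + I(2) = 4
Step 2: Merge (B+I)(4) + E(8) = 12
Step 3: Merge G(9) + J(12) = 21
Step 4: Merge ((B+I)+E)(12) + (G+J)(21) = 33
Step 5: Merge C(26) + (((B+I)+E)+(G+J))(33) = 59
Read each symbol's code off the tree from the root (left child = 0, right child = 1).

Codes:
  J: 111 (length 3)
  G: 110 (length 3)
  B: 1000 (length 4)
  C: 0 (length 1)
  E: 101 (length 3)
  I: 1001 (length 4)
Average code length: 129/59 = 2.1864 bits/symbol


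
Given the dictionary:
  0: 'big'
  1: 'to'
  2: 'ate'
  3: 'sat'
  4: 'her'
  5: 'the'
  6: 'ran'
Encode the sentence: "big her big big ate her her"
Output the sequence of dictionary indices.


Look up each word in the dictionary:
  'big' -> 0
  'her' -> 4
  'big' -> 0
  'big' -> 0
  'ate' -> 2
  'her' -> 4
  'her' -> 4

Encoded: [0, 4, 0, 0, 2, 4, 4]


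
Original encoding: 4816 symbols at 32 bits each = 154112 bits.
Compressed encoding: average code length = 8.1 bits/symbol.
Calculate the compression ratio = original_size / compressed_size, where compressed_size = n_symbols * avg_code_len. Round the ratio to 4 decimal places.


original_size = n_symbols * orig_bits = 4816 * 32 = 154112 bits
compressed_size = n_symbols * avg_code_len = 4816 * 8.1 = 39009.6 bits
ratio = original_size / compressed_size = 154112 / 39009.6 = 3.9506

Compression ratio = 3.9506


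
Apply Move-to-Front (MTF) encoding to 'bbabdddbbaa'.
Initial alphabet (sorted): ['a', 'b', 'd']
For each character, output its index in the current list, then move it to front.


MTF encoding:
'b': index 1 in ['a', 'b', 'd'] -> ['b', 'a', 'd']
'b': index 0 in ['b', 'a', 'd'] -> ['b', 'a', 'd']
'a': index 1 in ['b', 'a', 'd'] -> ['a', 'b', 'd']
'b': index 1 in ['a', 'b', 'd'] -> ['b', 'a', 'd']
'd': index 2 in ['b', 'a', 'd'] -> ['d', 'b', 'a']
'd': index 0 in ['d', 'b', 'a'] -> ['d', 'b', 'a']
'd': index 0 in ['d', 'b', 'a'] -> ['d', 'b', 'a']
'b': index 1 in ['d', 'b', 'a'] -> ['b', 'd', 'a']
'b': index 0 in ['b', 'd', 'a'] -> ['b', 'd', 'a']
'a': index 2 in ['b', 'd', 'a'] -> ['a', 'b', 'd']
'a': index 0 in ['a', 'b', 'd'] -> ['a', 'b', 'd']


Output: [1, 0, 1, 1, 2, 0, 0, 1, 0, 2, 0]


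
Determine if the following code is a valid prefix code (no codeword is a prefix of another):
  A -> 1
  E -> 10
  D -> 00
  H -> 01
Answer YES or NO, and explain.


Checking each pair (does one codeword prefix another?):
  A='1' vs E='10': prefix -- VIOLATION

NO -- this is NOT a valid prefix code. A (1) is a prefix of E (10).


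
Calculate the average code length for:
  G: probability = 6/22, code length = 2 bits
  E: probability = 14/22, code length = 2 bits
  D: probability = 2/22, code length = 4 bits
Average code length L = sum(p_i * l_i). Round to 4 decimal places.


Weighted contributions p_i * l_i:
  G: (6/22) * 2 = 12/22
  E: (14/22) * 2 = 28/22
  D: (2/22) * 4 = 8/22
Sum = (12 + 28 + 8)/22 = 48/22

L = 48/22 = 2.1818 bits/symbol


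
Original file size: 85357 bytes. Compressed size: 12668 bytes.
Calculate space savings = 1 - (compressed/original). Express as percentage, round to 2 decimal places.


ratio = compressed/original = 12668/85357 = 0.148412
savings = 1 - ratio = 1 - 0.148412 = 0.851588
as a percentage: 0.851588 * 100 = 85.16%

Space savings = 1 - 12668/85357 = 85.16%


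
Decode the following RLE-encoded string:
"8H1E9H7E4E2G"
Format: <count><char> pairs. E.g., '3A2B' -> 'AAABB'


Expanding each <count><char> pair:
  8H -> 'HHHHHHHH'
  1E -> 'E'
  9H -> 'HHHHHHHHH'
  7E -> 'EEEEEEE'
  4E -> 'EEEE'
  2G -> 'GG'

Decoded = HHHHHHHHEHHHHHHHHHEEEEEEEEEEEGG


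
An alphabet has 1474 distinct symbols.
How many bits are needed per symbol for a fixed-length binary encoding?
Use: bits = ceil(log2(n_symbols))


log2(1474) = 10.5255
Bracket: 2^10 = 1024 < 1474 <= 2^11 = 2048
So ceil(log2(1474)) = 11

bits = ceil(log2(1474)) = ceil(10.5255) = 11 bits


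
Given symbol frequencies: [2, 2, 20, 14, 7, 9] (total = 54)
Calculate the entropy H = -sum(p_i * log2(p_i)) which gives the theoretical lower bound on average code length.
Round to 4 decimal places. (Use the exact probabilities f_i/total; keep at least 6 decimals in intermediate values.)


Per-symbol terms -p_i * log2(p_i) with p_i = f_i/54:
  p = 2/54 = 0.037037: log2(p) = -4.754888, -p*log2(p) = 0.176107
  p = 2/54 = 0.037037: log2(p) = -4.754888, -p*log2(p) = 0.176107
  p = 20/54 = 0.370370: log2(p) = -1.432959, -p*log2(p) = 0.530726
  p = 14/54 = 0.259259: log2(p) = -1.947533, -p*log2(p) = 0.504916
  p = 7/54 = 0.129630: log2(p) = -2.947533, -p*log2(p) = 0.382088
  p = 9/54 = 0.166667: log2(p) = -2.584963, -p*log2(p) = 0.430827
H = 0.176107 + 0.176107 + 0.530726 + 0.504916 + 0.382088 + 0.430827 = 2.200771

H = 2.2008 bits/symbol


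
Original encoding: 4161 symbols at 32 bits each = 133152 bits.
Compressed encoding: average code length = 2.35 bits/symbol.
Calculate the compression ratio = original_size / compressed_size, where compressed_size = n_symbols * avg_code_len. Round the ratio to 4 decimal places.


original_size = n_symbols * orig_bits = 4161 * 32 = 133152 bits
compressed_size = n_symbols * avg_code_len = 4161 * 2.35 = 9778.35 bits
ratio = original_size / compressed_size = 133152 / 9778.35 = 13.617

Compression ratio = 13.617


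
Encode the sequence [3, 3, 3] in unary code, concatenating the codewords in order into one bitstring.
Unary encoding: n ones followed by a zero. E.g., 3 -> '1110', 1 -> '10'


Encode each number as n ones followed by a terminating 0:
  3 -> 1110 (4 bits)
  3 -> 1110 (4 bits)
  3 -> 1110 (4 bits)
Total length = 4 + 4 + 4 = 12 bits.

Unary([3, 3, 3]) = 111011101110 (12 bits)


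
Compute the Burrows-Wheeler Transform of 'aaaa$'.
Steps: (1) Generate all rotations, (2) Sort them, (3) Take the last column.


Rotations (sorted):
  0: $aaaa -> last char: a
  1: a$aaa -> last char: a
  2: aa$aa -> last char: a
  3: aaa$a -> last char: a
  4: aaaa$ -> last char: $


BWT = aaaa$


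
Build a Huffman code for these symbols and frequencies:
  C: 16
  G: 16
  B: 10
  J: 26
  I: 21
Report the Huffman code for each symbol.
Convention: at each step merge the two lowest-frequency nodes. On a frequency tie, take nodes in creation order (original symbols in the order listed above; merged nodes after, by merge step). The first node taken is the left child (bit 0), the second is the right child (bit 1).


Huffman tree construction:
Step 1: Merge B(10) + C(16) = 26
Step 2: Merge G(16) + I(21) = 37
Step 3: Merge J(26) + (B+C)(26) = 52
Step 4: Merge (G+I)(37) + (J+(B+C))(52) = 89
Read each symbol's code off the tree from the root (left child = 0, right child = 1).

Codes:
  C: 111 (length 3)
  G: 00 (length 2)
  B: 110 (length 3)
  J: 10 (length 2)
  I: 01 (length 2)
Average code length: 204/89 = 2.2921 bits/symbol


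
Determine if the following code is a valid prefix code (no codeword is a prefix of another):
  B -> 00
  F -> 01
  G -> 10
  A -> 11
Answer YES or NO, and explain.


Checking each pair (does one codeword prefix another?):
  B='00' vs F='01': no prefix
  B='00' vs G='10': no prefix
  B='00' vs A='11': no prefix
  F='01' vs B='00': no prefix
  F='01' vs G='10': no prefix
  F='01' vs A='11': no prefix
  G='10' vs B='00': no prefix
  G='10' vs F='01': no prefix
  G='10' vs A='11': no prefix
  A='11' vs B='00': no prefix
  A='11' vs F='01': no prefix
  A='11' vs G='10': no prefix
No violation found over all pairs.

YES -- this is a valid prefix code. No codeword is a prefix of any other codeword.


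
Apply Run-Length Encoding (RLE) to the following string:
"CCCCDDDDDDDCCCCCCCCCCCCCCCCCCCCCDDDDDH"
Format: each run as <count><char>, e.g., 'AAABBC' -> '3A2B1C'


Scanning runs left to right:
  i=0: run of 'C' x 4 -> '4C'
  i=4: run of 'D' x 7 -> '7D'
  i=11: run of 'C' x 21 -> '21C'
  i=32: run of 'D' x 5 -> '5D'
  i=37: run of 'H' x 1 -> '1H'

RLE = 4C7D21C5D1H


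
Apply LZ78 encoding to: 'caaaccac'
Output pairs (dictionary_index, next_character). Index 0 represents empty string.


LZ78 encoding steps:
Dictionary: {0: ''}
Step 1: w='' (idx 0), next='c' -> output (0, 'c'), add 'c' as idx 1
Step 2: w='' (idx 0), next='a' -> output (0, 'a'), add 'a' as idx 2
Step 3: w='a' (idx 2), next='a' -> output (2, 'a'), add 'aa' as idx 3
Step 4: w='c' (idx 1), next='c' -> output (1, 'c'), add 'cc' as idx 4
Step 5: w='a' (idx 2), next='c' -> output (2, 'c'), add 'ac' as idx 5


Encoded: [(0, 'c'), (0, 'a'), (2, 'a'), (1, 'c'), (2, 'c')]


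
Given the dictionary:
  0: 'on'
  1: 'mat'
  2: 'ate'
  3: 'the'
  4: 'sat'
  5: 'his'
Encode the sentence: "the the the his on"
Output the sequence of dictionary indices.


Look up each word in the dictionary:
  'the' -> 3
  'the' -> 3
  'the' -> 3
  'his' -> 5
  'on' -> 0

Encoded: [3, 3, 3, 5, 0]


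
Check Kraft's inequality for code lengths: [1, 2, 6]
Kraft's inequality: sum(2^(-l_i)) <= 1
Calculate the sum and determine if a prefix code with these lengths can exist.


Sum = 2^(-1) + 2^(-2) + 2^(-6)
    = 0.5 + 0.25 + 0.015625
    = 49/64 = 0.765625
Since 0.765625 <= 1, Kraft's inequality IS satisfied.
A prefix code with these lengths CAN exist.

Kraft sum = 0.765625. Satisfied.


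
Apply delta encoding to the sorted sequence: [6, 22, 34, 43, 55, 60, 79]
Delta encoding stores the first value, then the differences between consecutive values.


First value: 6
Deltas:
  22 - 6 = 16
  34 - 22 = 12
  43 - 34 = 9
  55 - 43 = 12
  60 - 55 = 5
  79 - 60 = 19


Delta encoded: [6, 16, 12, 9, 12, 5, 19]


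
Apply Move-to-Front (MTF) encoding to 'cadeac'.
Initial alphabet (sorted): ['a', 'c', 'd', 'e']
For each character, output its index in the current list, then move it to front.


MTF encoding:
'c': index 1 in ['a', 'c', 'd', 'e'] -> ['c', 'a', 'd', 'e']
'a': index 1 in ['c', 'a', 'd', 'e'] -> ['a', 'c', 'd', 'e']
'd': index 2 in ['a', 'c', 'd', 'e'] -> ['d', 'a', 'c', 'e']
'e': index 3 in ['d', 'a', 'c', 'e'] -> ['e', 'd', 'a', 'c']
'a': index 2 in ['e', 'd', 'a', 'c'] -> ['a', 'e', 'd', 'c']
'c': index 3 in ['a', 'e', 'd', 'c'] -> ['c', 'a', 'e', 'd']


Output: [1, 1, 2, 3, 2, 3]


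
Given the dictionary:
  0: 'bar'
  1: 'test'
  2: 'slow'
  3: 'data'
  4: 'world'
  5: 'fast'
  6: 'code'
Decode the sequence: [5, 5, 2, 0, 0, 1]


Look up each index in the dictionary:
  5 -> 'fast'
  5 -> 'fast'
  2 -> 'slow'
  0 -> 'bar'
  0 -> 'bar'
  1 -> 'test'

Decoded: "fast fast slow bar bar test"


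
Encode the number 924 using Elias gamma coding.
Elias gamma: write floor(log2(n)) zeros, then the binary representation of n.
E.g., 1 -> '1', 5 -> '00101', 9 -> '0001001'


num_bits = floor(log2(924)) + 1 = 10
leading_zeros = num_bits - 1 = 9
binary(924) = 1110011100

Elias gamma(924) = '000000000' + '1110011100' = 0000000001110011100 (19 bits)


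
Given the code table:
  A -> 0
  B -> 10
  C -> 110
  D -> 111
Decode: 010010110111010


Decoding:
0 -> A
10 -> B
0 -> A
10 -> B
110 -> C
111 -> D
0 -> A
10 -> B


Result: ABABCDAB


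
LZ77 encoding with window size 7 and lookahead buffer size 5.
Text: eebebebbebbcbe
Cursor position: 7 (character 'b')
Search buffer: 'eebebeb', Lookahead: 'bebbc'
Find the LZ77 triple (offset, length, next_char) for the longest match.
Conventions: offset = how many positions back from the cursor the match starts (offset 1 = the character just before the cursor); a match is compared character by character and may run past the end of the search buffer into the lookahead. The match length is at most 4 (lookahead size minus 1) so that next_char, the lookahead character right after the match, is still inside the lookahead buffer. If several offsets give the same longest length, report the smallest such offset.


Try each offset into the search buffer:
  offset=1 (pos 6, char 'b'): match length 1
  offset=2 (pos 5, char 'e'): match length 0
  offset=3 (pos 4, char 'b'): match length 4
  offset=4 (pos 3, char 'e'): match length 0
  offset=5 (pos 2, char 'b'): match length 3
  offset=6 (pos 1, char 'e'): match length 0
  offset=7 (pos 0, char 'e'): match length 0
Longest match has length 4 at offset 3.
next_char = character at position 7 + 4 = 11 -> 'c'

Best match: offset=3, length=4 (matching 'bebb' starting at position 4)
LZ77 triple: (3, 4, 'c')


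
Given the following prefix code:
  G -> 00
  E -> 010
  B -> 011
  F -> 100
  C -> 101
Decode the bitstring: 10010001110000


Decoding step by step:
Bits 100 -> F
Bits 100 -> F
Bits 011 -> B
Bits 100 -> F
Bits 00 -> G


Decoded message: FFBFG


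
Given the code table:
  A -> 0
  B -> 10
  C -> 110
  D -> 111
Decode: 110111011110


Decoding:
110 -> C
111 -> D
0 -> A
111 -> D
10 -> B


Result: CDADB


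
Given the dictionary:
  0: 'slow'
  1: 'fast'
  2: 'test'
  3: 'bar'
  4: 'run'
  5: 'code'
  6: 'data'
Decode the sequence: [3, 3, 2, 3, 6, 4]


Look up each index in the dictionary:
  3 -> 'bar'
  3 -> 'bar'
  2 -> 'test'
  3 -> 'bar'
  6 -> 'data'
  4 -> 'run'

Decoded: "bar bar test bar data run"


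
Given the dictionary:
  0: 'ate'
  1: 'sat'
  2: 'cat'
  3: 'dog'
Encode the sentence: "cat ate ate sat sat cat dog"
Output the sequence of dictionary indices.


Look up each word in the dictionary:
  'cat' -> 2
  'ate' -> 0
  'ate' -> 0
  'sat' -> 1
  'sat' -> 1
  'cat' -> 2
  'dog' -> 3

Encoded: [2, 0, 0, 1, 1, 2, 3]


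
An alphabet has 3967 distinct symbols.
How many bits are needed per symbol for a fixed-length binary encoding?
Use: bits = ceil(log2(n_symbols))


log2(3967) = 11.9538
Bracket: 2^11 = 2048 < 3967 <= 2^12 = 4096
So ceil(log2(3967)) = 12

bits = ceil(log2(3967)) = ceil(11.9538) = 12 bits


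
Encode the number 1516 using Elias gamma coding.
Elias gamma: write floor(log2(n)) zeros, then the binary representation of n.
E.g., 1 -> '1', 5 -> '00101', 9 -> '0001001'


num_bits = floor(log2(1516)) + 1 = 11
leading_zeros = num_bits - 1 = 10
binary(1516) = 10111101100

Elias gamma(1516) = '0000000000' + '10111101100' = 000000000010111101100 (21 bits)


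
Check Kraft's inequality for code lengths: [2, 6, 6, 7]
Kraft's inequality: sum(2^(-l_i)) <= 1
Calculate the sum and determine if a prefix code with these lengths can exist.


Sum = 2^(-2) + 2^(-6) + 2^(-6) + 2^(-7)
    = 0.25 + 0.015625 + 0.015625 + 0.0078125
    = 37/128 = 0.2890625
Since 0.2890625 <= 1, Kraft's inequality IS satisfied.
A prefix code with these lengths CAN exist.

Kraft sum = 0.2890625. Satisfied.


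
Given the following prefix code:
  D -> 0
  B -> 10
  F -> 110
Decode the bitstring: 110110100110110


Decoding step by step:
Bits 110 -> F
Bits 110 -> F
Bits 10 -> B
Bits 0 -> D
Bits 110 -> F
Bits 110 -> F


Decoded message: FFBDFF


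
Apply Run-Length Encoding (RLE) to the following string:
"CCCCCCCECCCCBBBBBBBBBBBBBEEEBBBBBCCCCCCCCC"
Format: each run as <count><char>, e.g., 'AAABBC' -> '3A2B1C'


Scanning runs left to right:
  i=0: run of 'C' x 7 -> '7C'
  i=7: run of 'E' x 1 -> '1E'
  i=8: run of 'C' x 4 -> '4C'
  i=12: run of 'B' x 13 -> '13B'
  i=25: run of 'E' x 3 -> '3E'
  i=28: run of 'B' x 5 -> '5B'
  i=33: run of 'C' x 9 -> '9C'

RLE = 7C1E4C13B3E5B9C


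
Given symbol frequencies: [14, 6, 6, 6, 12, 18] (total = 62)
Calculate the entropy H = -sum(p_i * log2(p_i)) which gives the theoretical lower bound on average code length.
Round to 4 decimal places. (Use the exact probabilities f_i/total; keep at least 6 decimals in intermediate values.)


Per-symbol terms -p_i * log2(p_i) with p_i = f_i/62:
  p = 14/62 = 0.225806: log2(p) = -2.146841, -p*log2(p) = 0.484771
  p = 6/62 = 0.096774: log2(p) = -3.369234, -p*log2(p) = 0.326055
  p = 6/62 = 0.096774: log2(p) = -3.369234, -p*log2(p) = 0.326055
  p = 6/62 = 0.096774: log2(p) = -3.369234, -p*log2(p) = 0.326055
  p = 12/62 = 0.193548: log2(p) = -2.369234, -p*log2(p) = 0.458561
  p = 18/62 = 0.290323: log2(p) = -1.784271, -p*log2(p) = 0.518014
H = 0.484771 + 0.326055 + 0.326055 + 0.326055 + 0.458561 + 0.518014 = 2.439511

H = 2.4395 bits/symbol


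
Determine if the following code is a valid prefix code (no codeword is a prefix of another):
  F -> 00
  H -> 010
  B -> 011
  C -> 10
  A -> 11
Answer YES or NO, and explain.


Checking each pair (does one codeword prefix another?):
  F='00' vs H='010': no prefix
  F='00' vs B='011': no prefix
  F='00' vs C='10': no prefix
  F='00' vs A='11': no prefix
  H='010' vs F='00': no prefix
  H='010' vs B='011': no prefix
  H='010' vs C='10': no prefix
  H='010' vs A='11': no prefix
  B='011' vs F='00': no prefix
  B='011' vs H='010': no prefix
  B='011' vs C='10': no prefix
  B='011' vs A='11': no prefix
  C='10' vs F='00': no prefix
  C='10' vs H='010': no prefix
  C='10' vs B='011': no prefix
  C='10' vs A='11': no prefix
  A='11' vs F='00': no prefix
  A='11' vs H='010': no prefix
  A='11' vs B='011': no prefix
  A='11' vs C='10': no prefix
No violation found over all pairs.

YES -- this is a valid prefix code. No codeword is a prefix of any other codeword.


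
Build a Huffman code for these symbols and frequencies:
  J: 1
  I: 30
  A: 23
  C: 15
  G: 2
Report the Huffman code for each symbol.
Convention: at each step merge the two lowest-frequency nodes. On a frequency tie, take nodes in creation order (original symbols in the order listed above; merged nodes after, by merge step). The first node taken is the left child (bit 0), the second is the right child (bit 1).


Huffman tree construction:
Step 1: Merge J(1) + G(2) = 3
Step 2: Merge (J+G)(3) + C(15) = 18
Step 3: Merge ((J+G)+C)(18) + A(23) = 41
Step 4: Merge I(30) + (((J+G)+C)+A)(41) = 71
Read each symbol's code off the tree from the root (left child = 0, right child = 1).

Codes:
  J: 1000 (length 4)
  I: 0 (length 1)
  A: 11 (length 2)
  C: 101 (length 3)
  G: 1001 (length 4)
Average code length: 133/71 = 1.8732 bits/symbol


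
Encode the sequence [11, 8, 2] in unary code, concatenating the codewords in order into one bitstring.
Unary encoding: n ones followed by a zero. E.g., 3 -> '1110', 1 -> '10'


Encode each number as n ones followed by a terminating 0:
  11 -> 111111111110 (12 bits)
  8 -> 111111110 (9 bits)
  2 -> 110 (3 bits)
Total length = 12 + 9 + 3 = 24 bits.

Unary([11, 8, 2]) = 111111111110111111110110 (24 bits)


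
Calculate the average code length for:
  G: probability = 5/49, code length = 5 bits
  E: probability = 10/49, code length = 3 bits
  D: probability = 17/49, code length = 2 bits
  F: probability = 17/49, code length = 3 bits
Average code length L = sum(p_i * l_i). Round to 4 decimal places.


Weighted contributions p_i * l_i:
  G: (5/49) * 5 = 25/49
  E: (10/49) * 3 = 30/49
  D: (17/49) * 2 = 34/49
  F: (17/49) * 3 = 51/49
Sum = (25 + 30 + 34 + 51)/49 = 140/49

L = 140/49 = 2.8571 bits/symbol


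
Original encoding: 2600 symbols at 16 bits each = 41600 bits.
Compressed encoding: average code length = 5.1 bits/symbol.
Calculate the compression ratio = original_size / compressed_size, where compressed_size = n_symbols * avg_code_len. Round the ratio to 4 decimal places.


original_size = n_symbols * orig_bits = 2600 * 16 = 41600 bits
compressed_size = n_symbols * avg_code_len = 2600 * 5.1 = 13260.0 bits
ratio = original_size / compressed_size = 41600 / 13260.0 = 3.1373

Compression ratio = 3.1373


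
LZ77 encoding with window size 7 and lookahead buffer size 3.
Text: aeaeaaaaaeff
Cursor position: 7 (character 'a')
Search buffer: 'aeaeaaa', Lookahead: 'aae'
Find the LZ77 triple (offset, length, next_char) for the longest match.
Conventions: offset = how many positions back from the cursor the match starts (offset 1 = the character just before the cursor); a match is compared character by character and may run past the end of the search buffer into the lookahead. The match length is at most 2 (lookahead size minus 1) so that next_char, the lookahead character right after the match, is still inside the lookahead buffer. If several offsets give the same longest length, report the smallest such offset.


Try each offset into the search buffer:
  offset=1 (pos 6, char 'a'): match length 2
  offset=2 (pos 5, char 'a'): match length 2
  offset=3 (pos 4, char 'a'): match length 2
  offset=4 (pos 3, char 'e'): match length 0
  offset=5 (pos 2, char 'a'): match length 1
  offset=6 (pos 1, char 'e'): match length 0
  offset=7 (pos 0, char 'a'): match length 1
Longest match has length 2, found at offsets 1, 2, 3; take the smallest, offset 1.
next_char = character at position 7 + 2 = 9 -> 'e'

Best match: offset=1, length=2 (matching 'aa' starting at position 6)
LZ77 triple: (1, 2, 'e')


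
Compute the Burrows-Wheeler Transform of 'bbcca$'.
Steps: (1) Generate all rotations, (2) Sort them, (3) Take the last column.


Rotations (sorted):
  0: $bbcca -> last char: a
  1: a$bbcc -> last char: c
  2: bbcca$ -> last char: $
  3: bcca$b -> last char: b
  4: ca$bbc -> last char: c
  5: cca$bb -> last char: b


BWT = ac$bcb


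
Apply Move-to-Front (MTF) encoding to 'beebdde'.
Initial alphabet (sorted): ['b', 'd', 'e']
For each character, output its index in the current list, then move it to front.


MTF encoding:
'b': index 0 in ['b', 'd', 'e'] -> ['b', 'd', 'e']
'e': index 2 in ['b', 'd', 'e'] -> ['e', 'b', 'd']
'e': index 0 in ['e', 'b', 'd'] -> ['e', 'b', 'd']
'b': index 1 in ['e', 'b', 'd'] -> ['b', 'e', 'd']
'd': index 2 in ['b', 'e', 'd'] -> ['d', 'b', 'e']
'd': index 0 in ['d', 'b', 'e'] -> ['d', 'b', 'e']
'e': index 2 in ['d', 'b', 'e'] -> ['e', 'd', 'b']


Output: [0, 2, 0, 1, 2, 0, 2]


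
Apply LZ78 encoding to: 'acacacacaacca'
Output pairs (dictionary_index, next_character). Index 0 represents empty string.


LZ78 encoding steps:
Dictionary: {0: ''}
Step 1: w='' (idx 0), next='a' -> output (0, 'a'), add 'a' as idx 1
Step 2: w='' (idx 0), next='c' -> output (0, 'c'), add 'c' as idx 2
Step 3: w='a' (idx 1), next='c' -> output (1, 'c'), add 'ac' as idx 3
Step 4: w='ac' (idx 3), next='a' -> output (3, 'a'), add 'aca' as idx 4
Step 5: w='c' (idx 2), next='a' -> output (2, 'a'), add 'ca' as idx 5
Step 6: w='ac' (idx 3), next='c' -> output (3, 'c'), add 'acc' as idx 6
Step 7: w='a' (idx 1), end of input -> output (1, '')


Encoded: [(0, 'a'), (0, 'c'), (1, 'c'), (3, 'a'), (2, 'a'), (3, 'c'), (1, '')]


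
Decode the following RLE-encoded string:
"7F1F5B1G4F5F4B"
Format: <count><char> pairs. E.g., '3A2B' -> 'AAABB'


Expanding each <count><char> pair:
  7F -> 'FFFFFFF'
  1F -> 'F'
  5B -> 'BBBBB'
  1G -> 'G'
  4F -> 'FFFF'
  5F -> 'FFFFF'
  4B -> 'BBBB'

Decoded = FFFFFFFFBBBBBGFFFFFFFFFBBBB


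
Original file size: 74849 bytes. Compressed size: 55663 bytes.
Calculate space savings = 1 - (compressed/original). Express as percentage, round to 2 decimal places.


ratio = compressed/original = 55663/74849 = 0.743671
savings = 1 - ratio = 1 - 0.743671 = 0.256329
as a percentage: 0.256329 * 100 = 25.63%

Space savings = 1 - 55663/74849 = 25.63%


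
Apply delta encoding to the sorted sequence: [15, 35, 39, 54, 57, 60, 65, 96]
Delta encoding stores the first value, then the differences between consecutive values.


First value: 15
Deltas:
  35 - 15 = 20
  39 - 35 = 4
  54 - 39 = 15
  57 - 54 = 3
  60 - 57 = 3
  65 - 60 = 5
  96 - 65 = 31


Delta encoded: [15, 20, 4, 15, 3, 3, 5, 31]


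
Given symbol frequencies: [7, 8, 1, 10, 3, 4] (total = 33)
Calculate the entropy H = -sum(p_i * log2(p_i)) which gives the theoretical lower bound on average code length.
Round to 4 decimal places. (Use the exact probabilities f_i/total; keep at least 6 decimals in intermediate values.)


Per-symbol terms -p_i * log2(p_i) with p_i = f_i/33:
  p = 7/33 = 0.212121: log2(p) = -2.237039, -p*log2(p) = 0.474523
  p = 8/33 = 0.242424: log2(p) = -2.044394, -p*log2(p) = 0.495611
  p = 1/33 = 0.030303: log2(p) = -5.044394, -p*log2(p) = 0.152860
  p = 10/33 = 0.303030: log2(p) = -1.722466, -p*log2(p) = 0.521959
  p = 3/33 = 0.090909: log2(p) = -3.459432, -p*log2(p) = 0.314494
  p = 4/33 = 0.121212: log2(p) = -3.044394, -p*log2(p) = 0.369017
H = 0.474523 + 0.495611 + 0.152860 + 0.521959 + 0.314494 + 0.369017 = 2.328464

H = 2.3285 bits/symbol


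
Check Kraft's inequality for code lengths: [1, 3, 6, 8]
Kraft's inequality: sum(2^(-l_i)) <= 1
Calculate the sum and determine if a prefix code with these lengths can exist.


Sum = 2^(-1) + 2^(-3) + 2^(-6) + 2^(-8)
    = 0.5 + 0.125 + 0.015625 + 0.00390625
    = 165/256 = 0.64453125
Since 0.64453125 <= 1, Kraft's inequality IS satisfied.
A prefix code with these lengths CAN exist.

Kraft sum = 0.64453125. Satisfied.


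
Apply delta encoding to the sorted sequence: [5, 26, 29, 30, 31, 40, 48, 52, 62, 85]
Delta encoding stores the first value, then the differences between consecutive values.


First value: 5
Deltas:
  26 - 5 = 21
  29 - 26 = 3
  30 - 29 = 1
  31 - 30 = 1
  40 - 31 = 9
  48 - 40 = 8
  52 - 48 = 4
  62 - 52 = 10
  85 - 62 = 23


Delta encoded: [5, 21, 3, 1, 1, 9, 8, 4, 10, 23]


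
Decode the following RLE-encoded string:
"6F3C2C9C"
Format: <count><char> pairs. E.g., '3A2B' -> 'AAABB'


Expanding each <count><char> pair:
  6F -> 'FFFFFF'
  3C -> 'CCC'
  2C -> 'CC'
  9C -> 'CCCCCCCCC'

Decoded = FFFFFFCCCCCCCCCCCCCC


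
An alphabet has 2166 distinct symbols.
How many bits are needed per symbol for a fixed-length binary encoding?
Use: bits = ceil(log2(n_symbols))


log2(2166) = 11.0808
Bracket: 2^11 = 2048 < 2166 <= 2^12 = 4096
So ceil(log2(2166)) = 12

bits = ceil(log2(2166)) = ceil(11.0808) = 12 bits


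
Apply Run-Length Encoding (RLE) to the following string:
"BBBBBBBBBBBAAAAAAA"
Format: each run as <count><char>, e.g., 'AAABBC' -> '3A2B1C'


Scanning runs left to right:
  i=0: run of 'B' x 11 -> '11B'
  i=11: run of 'A' x 7 -> '7A'

RLE = 11B7A


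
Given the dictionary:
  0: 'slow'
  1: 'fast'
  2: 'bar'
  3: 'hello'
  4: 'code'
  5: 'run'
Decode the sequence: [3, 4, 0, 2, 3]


Look up each index in the dictionary:
  3 -> 'hello'
  4 -> 'code'
  0 -> 'slow'
  2 -> 'bar'
  3 -> 'hello'

Decoded: "hello code slow bar hello"


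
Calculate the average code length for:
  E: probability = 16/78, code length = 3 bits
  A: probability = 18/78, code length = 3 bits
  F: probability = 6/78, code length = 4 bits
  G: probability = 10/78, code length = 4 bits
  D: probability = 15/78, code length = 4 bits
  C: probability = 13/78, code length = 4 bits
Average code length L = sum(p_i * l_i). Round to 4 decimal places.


Weighted contributions p_i * l_i:
  E: (16/78) * 3 = 48/78
  A: (18/78) * 3 = 54/78
  F: (6/78) * 4 = 24/78
  G: (10/78) * 4 = 40/78
  D: (15/78) * 4 = 60/78
  C: (13/78) * 4 = 52/78
Sum = (48 + 54 + 24 + 40 + 60 + 52)/78 = 278/78

L = 278/78 = 3.5641 bits/symbol


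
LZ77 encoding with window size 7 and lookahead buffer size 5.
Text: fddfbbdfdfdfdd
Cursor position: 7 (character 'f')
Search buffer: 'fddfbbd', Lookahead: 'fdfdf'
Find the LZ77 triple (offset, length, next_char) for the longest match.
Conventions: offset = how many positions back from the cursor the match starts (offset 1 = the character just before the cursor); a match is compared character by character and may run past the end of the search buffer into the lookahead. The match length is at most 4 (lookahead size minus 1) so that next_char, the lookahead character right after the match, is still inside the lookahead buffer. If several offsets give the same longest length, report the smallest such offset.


Try each offset into the search buffer:
  offset=1 (pos 6, char 'd'): match length 0
  offset=2 (pos 5, char 'b'): match length 0
  offset=3 (pos 4, char 'b'): match length 0
  offset=4 (pos 3, char 'f'): match length 1
  offset=5 (pos 2, char 'd'): match length 0
  offset=6 (pos 1, char 'd'): match length 0
  offset=7 (pos 0, char 'f'): match length 2
Longest match has length 2 at offset 7.
next_char = character at position 7 + 2 = 9 -> 'f'

Best match: offset=7, length=2 (matching 'fd' starting at position 0)
LZ77 triple: (7, 2, 'f')


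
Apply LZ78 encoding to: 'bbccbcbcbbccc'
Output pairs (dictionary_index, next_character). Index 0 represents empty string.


LZ78 encoding steps:
Dictionary: {0: ''}
Step 1: w='' (idx 0), next='b' -> output (0, 'b'), add 'b' as idx 1
Step 2: w='b' (idx 1), next='c' -> output (1, 'c'), add 'bc' as idx 2
Step 3: w='' (idx 0), next='c' -> output (0, 'c'), add 'c' as idx 3
Step 4: w='bc' (idx 2), next='b' -> output (2, 'b'), add 'bcb' as idx 4
Step 5: w='c' (idx 3), next='b' -> output (3, 'b'), add 'cb' as idx 5
Step 6: w='bc' (idx 2), next='c' -> output (2, 'c'), add 'bcc' as idx 6
Step 7: w='c' (idx 3), end of input -> output (3, '')


Encoded: [(0, 'b'), (1, 'c'), (0, 'c'), (2, 'b'), (3, 'b'), (2, 'c'), (3, '')]


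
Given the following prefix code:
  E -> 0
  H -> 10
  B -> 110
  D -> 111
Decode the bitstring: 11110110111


Decoding step by step:
Bits 111 -> D
Bits 10 -> H
Bits 110 -> B
Bits 111 -> D


Decoded message: DHBD


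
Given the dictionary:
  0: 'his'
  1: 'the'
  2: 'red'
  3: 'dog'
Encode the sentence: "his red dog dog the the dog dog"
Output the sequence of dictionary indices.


Look up each word in the dictionary:
  'his' -> 0
  'red' -> 2
  'dog' -> 3
  'dog' -> 3
  'the' -> 1
  'the' -> 1
  'dog' -> 3
  'dog' -> 3

Encoded: [0, 2, 3, 3, 1, 1, 3, 3]


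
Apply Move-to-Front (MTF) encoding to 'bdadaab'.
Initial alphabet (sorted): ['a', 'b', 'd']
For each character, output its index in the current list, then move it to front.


MTF encoding:
'b': index 1 in ['a', 'b', 'd'] -> ['b', 'a', 'd']
'd': index 2 in ['b', 'a', 'd'] -> ['d', 'b', 'a']
'a': index 2 in ['d', 'b', 'a'] -> ['a', 'd', 'b']
'd': index 1 in ['a', 'd', 'b'] -> ['d', 'a', 'b']
'a': index 1 in ['d', 'a', 'b'] -> ['a', 'd', 'b']
'a': index 0 in ['a', 'd', 'b'] -> ['a', 'd', 'b']
'b': index 2 in ['a', 'd', 'b'] -> ['b', 'a', 'd']


Output: [1, 2, 2, 1, 1, 0, 2]
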